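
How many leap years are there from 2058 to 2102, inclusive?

10

Multiples of 4 in [2058,2102]: 11.
Of those, multiples of 100: 1 (not leap unless ÷400).
Multiples of 400: 0.
Leap years = 11 − 1 + 0 = 10.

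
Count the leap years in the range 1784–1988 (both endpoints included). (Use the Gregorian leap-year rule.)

Multiples of 4 in [1784,1988]: 52.
Of those, multiples of 100: 2 (not leap unless ÷400).
Multiples of 400: 0.
Leap years = 52 − 2 + 0 = 50.

50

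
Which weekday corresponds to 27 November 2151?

Saturday

Doomsday rule: the anchor day for the 2100s is Sunday. For year 51: 51÷12 = 4 r 3, and 3÷4 = 0, so 4+3+0 = 7.
Sunday + 7 ≡ Sunday — that's 2151's doomsday.
In November the doomsday date is Nov 7.
Nov 27 is 20 days after Nov 7; 20 mod 7 = 6, so Sunday + 6 = Saturday.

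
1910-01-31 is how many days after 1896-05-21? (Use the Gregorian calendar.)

5002

May 21, 1896 → May 21, 1897: 365 days.
May 21, 1897 → May 21, 1898: 365 days.
May 21, 1898 → May 21, 1899: 365 days.
May 21, 1899 → May 21, 1900: 365 days.
May 21, 1900 → May 21, 1901: 365 days.
May 21, 1901 → May 21, 1902: 365 days.
May 21, 1902 → May 21, 1903: 365 days.
May 21, 1903 → May 21, 1904: 366 days (Feb 29, 1904 is in that span).
May 21, 1904 → May 21, 1905: 365 days.
May 21, 1905 → May 21, 1906: 365 days.
May 21, 1906 → May 21, 1907: 365 days.
May 21, 1907 → May 21, 1908: 366 days (Feb 29, 1908 is in that span).
May 21, 1908 → May 21, 1909: 365 days.
May 21, 1909 → Jun 21, 1909: 31 days (May has 31).
Jun 21, 1909 → Jul 21, 1909: 30 days (June has 30).
Jul 21, 1909 → Aug 21, 1909: 31 days (July has 31).
Aug 21, 1909 → Sep 21, 1909: 31 days (August has 31).
Sep 21, 1909 → Oct 21, 1909: 30 days (September has 30).
Oct 21, 1909 → Nov 21, 1909: 31 days (October has 31).
Nov 21, 1909 → Dec 21, 1909: 30 days (November has 30).
Dec 21, 1909 → Jan 21, 1910: 31 days (December has 31).
Jan 21, 1910 → Jan 31, 1910: 10 days.
Total: 5002 days.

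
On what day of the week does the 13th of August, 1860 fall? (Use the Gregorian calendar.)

Monday

January 1, 1860 is a Sunday.
Jan 1, 1860 → Feb 1, 1860: 31 days (January has 31).
Feb 1, 1860 → Mar 1, 1860: 29 days (February has 29).
Mar 1, 1860 → Apr 1, 1860: 31 days (March has 31).
Apr 1, 1860 → May 1, 1860: 30 days (April has 30).
May 1, 1860 → Jun 1, 1860: 31 days (May has 31).
Jun 1, 1860 → Jul 1, 1860: 30 days (June has 30).
Jul 1, 1860 → Aug 1, 1860: 31 days (July has 31).
Aug 1, 1860 → Aug 13, 1860: 12 days.
Total: 225 days.
225 mod 7 = 1, so Sunday + 1 = Monday.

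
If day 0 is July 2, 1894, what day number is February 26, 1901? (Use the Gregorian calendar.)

Jul 2, 1894 → Jul 2, 1895: 365 days.
Jul 2, 1895 → Jul 2, 1896: 366 days (Feb 29, 1896 is in that span).
Jul 2, 1896 → Jul 2, 1897: 365 days.
Jul 2, 1897 → Jul 2, 1898: 365 days.
Jul 2, 1898 → Jul 2, 1899: 365 days.
Jul 2, 1899 → Jul 2, 1900: 365 days.
Jul 2, 1900 → Aug 2, 1900: 31 days (July has 31).
Aug 2, 1900 → Sep 2, 1900: 31 days (August has 31).
Sep 2, 1900 → Oct 2, 1900: 30 days (September has 30).
Oct 2, 1900 → Nov 2, 1900: 31 days (October has 31).
Nov 2, 1900 → Dec 2, 1900: 30 days (November has 30).
Dec 2, 1900 → Jan 2, 1901: 31 days (December has 31).
Jan 2, 1901 → Feb 2, 1901: 31 days (January has 31).
Feb 2, 1901 → Feb 26, 1901: 24 days.
Total: 2430 days.

2430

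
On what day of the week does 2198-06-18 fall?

Doomsday rule: the anchor day for the 2100s is Sunday. For year 98: 98÷12 = 8 r 2, and 2÷4 = 0, so 8+2+0 = 10.
Sunday + 10 ≡ Wednesday — that's 2198's doomsday.
In June the doomsday date is Jun 6.
Jun 18 is 12 days after Jun 6; 12 mod 7 = 5, so Wednesday + 5 = Monday.

Monday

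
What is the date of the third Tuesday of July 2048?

July 1, 2048 is a Wednesday.
The first Tuesday is therefore July 7 (6 days later).
The third Tuesday is 7 + 2×7 = July 21.

July 21, 2048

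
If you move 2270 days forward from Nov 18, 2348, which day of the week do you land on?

Saturday

First find the weekday of Nov 18, 2348. Doomsday rule: the anchor day for the 2300s is Wednesday. For year 48: 48÷12 = 4 r 0, and 0÷4 = 0, so 4+0+0 = 4.
Wednesday + 4 ≡ Sunday — that's 2348's doomsday.
In November the doomsday date is Nov 7.
Nov 18 is 11 days after Nov 7; 11 mod 7 = 4, so Sunday + 4 = Thursday.
2270 mod 7 = 2, so 2270 days after a Thursday is Thursday + 2 = Saturday.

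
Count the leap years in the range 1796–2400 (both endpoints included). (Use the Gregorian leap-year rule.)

Multiples of 4 in [1796,2400]: 152.
Of those, multiples of 100: 7 (not leap unless ÷400).
Multiples of 400: 2.
Leap years = 152 − 7 + 2 = 147.

147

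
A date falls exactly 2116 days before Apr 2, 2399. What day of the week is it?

First find the weekday of Apr 2, 2399. Doomsday rule: the anchor day for the 2300s is Wednesday. For year 99: 99÷12 = 8 r 3, and 3÷4 = 0, so 8+3+0 = 11.
Wednesday + 11 ≡ Sunday — that's 2399's doomsday.
In April the doomsday date is Apr 4.
Apr 2 is 2 days before Apr 4; 2 mod 7 = 2, so Sunday − 2 = Friday.
2116 mod 7 = 2, so 2116 days before a Friday is Friday − 2 = Wednesday.

Wednesday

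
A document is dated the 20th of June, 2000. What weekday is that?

January 1, 2000 is a Saturday.
Jan 1, 2000 → Feb 1, 2000: 31 days (January has 31).
Feb 1, 2000 → Mar 1, 2000: 29 days (February has 29).
Mar 1, 2000 → Apr 1, 2000: 31 days (March has 31).
Apr 1, 2000 → May 1, 2000: 30 days (April has 30).
May 1, 2000 → Jun 1, 2000: 31 days (May has 31).
Jun 1, 2000 → Jun 20, 2000: 19 days.
Total: 171 days.
171 mod 7 = 3, so Saturday + 3 = Tuesday.

Tuesday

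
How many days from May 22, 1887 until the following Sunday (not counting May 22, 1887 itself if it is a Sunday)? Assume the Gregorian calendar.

May 22, 1887 is a Sunday.
From Sunday to the next Sunday is 7 days.

7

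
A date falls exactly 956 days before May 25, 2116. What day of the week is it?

May 25, 2116 is a Monday.
956 mod 7 = 4, so 956 days before a Monday is Monday − 4 = Thursday.

Thursday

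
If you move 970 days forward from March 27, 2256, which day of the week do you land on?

First find the weekday of Mar 27, 2256. Doomsday rule: the anchor day for the 2200s is Friday. For year 56: 56÷12 = 4 r 8, and 8÷4 = 2, so 4+8+2 = 14.
Friday + 14 ≡ Friday — that's 2256's doomsday.
In March the doomsday date is Mar 14.
Mar 27 is 13 days after Mar 14; 13 mod 7 = 6, so Friday + 6 = Thursday.
970 mod 7 = 4, so 970 days after a Thursday is Thursday + 4 = Monday.

Monday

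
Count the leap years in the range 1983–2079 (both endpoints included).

Multiples of 4 in [1983,2079]: 24.
Of those, multiples of 100: 1 (not leap unless ÷400).
Multiples of 400: 1.
Leap years = 24 − 1 + 1 = 24.

24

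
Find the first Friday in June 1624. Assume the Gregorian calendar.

June 1, 1624 is a Saturday.
The first Friday is therefore June 7 (6 days later).

June 7, 1624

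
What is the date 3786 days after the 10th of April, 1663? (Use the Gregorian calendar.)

+366 (one year; includes Feb 29, 1664) → Apr 10, 1664 (3420 left).
+365 (one year) → Apr 10, 1665 (3055 left).
+365 (one year) → Apr 10, 1666 (2690 left).
+365 (one year) → Apr 10, 1667 (2325 left).
+366 (one year; includes Feb 29, 1668) → Apr 10, 1668 (1959 left).
+365 (one year) → Apr 10, 1669 (1594 left).
+365 (one year) → Apr 10, 1670 (1229 left).
+365 (one year) → Apr 10, 1671 (864 left).
+366 (one year; includes Feb 29, 1672) → Apr 10, 1672 (498 left).
+365 (one year) → Apr 10, 1673 (133 left).
Apr has 30 days: +21 → May 1, 1673 (112 left).
May has 31 days: +31 → Jun 1, 1673 (81 left).
Jun has 30 days: +30 → Jul 1, 1673 (51 left).
Jul has 31 days: +31 → Aug 1, 1673 (20 left).
+20 → Aug 21, 1673.

August 21, 1673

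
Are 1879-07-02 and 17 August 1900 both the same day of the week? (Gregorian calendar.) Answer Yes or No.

No

From Jul 2, 1879 to Aug 17, 1900 is 7716 days.
7716 mod 7 = 2, so they are different weekdays.
(Jul 2, 1879 is a Wednesday; Aug 17, 1900 is a Friday.)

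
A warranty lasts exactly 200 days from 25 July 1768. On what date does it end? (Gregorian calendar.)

February 10, 1769

Jul has 31 days: +7 → Aug 1, 1768 (193 left).
Aug has 31 days: +31 → Sep 1, 1768 (162 left).
Sep has 30 days: +30 → Oct 1, 1768 (132 left).
Oct has 31 days: +31 → Nov 1, 1768 (101 left).
Nov has 30 days: +30 → Dec 1, 1768 (71 left).
Dec has 31 days: +31 → Jan 1, 1769 (40 left).
Jan has 31 days: +31 → Feb 1, 1769 (9 left).
+9 → Feb 10, 1769.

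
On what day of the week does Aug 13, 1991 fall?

Tuesday

Doomsday rule: the anchor day for the 1900s is Wednesday. For year 91: 91÷12 = 7 r 7, and 7÷4 = 1, so 7+7+1 = 15.
Wednesday + 15 ≡ Thursday — that's 1991's doomsday.
In August the doomsday date is Aug 8.
Aug 13 is 5 days after Aug 8; 5 mod 7 = 5, so Thursday + 5 = Tuesday.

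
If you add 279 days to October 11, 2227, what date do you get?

Oct has 31 days: +21 → Nov 1, 2227 (258 left).
Nov has 30 days: +30 → Dec 1, 2227 (228 left).
Dec has 31 days: +31 → Jan 1, 2228 (197 left).
Jan has 31 days: +31 → Feb 1, 2228 (166 left).
Feb has 29 days: +29 → Mar 1, 2228 (137 left).
Mar has 31 days: +31 → Apr 1, 2228 (106 left).
Apr has 30 days: +30 → May 1, 2228 (76 left).
May has 31 days: +31 → Jun 1, 2228 (45 left).
Jun has 30 days: +30 → Jul 1, 2228 (15 left).
+15 → Jul 16, 2228.

July 16, 2228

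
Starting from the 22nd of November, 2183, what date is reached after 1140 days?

January 5, 2187

+366 (one year; includes Feb 29, 2184) → Nov 22, 2184 (774 left).
+365 (one year) → Nov 22, 2185 (409 left).
+365 (one year) → Nov 22, 2186 (44 left).
Nov has 30 days: +9 → Dec 1, 2186 (35 left).
Dec has 31 days: +31 → Jan 1, 2187 (4 left).
+4 → Jan 5, 2187.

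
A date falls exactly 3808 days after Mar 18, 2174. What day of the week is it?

First find the weekday of Mar 18, 2174. Doomsday rule: the anchor day for the 2100s is Sunday. For year 74: 74÷12 = 6 r 2, and 2÷4 = 0, so 6+2+0 = 8.
Sunday + 8 ≡ Monday — that's 2174's doomsday.
In March the doomsday date is Mar 14.
Mar 18 is 4 days after Mar 14; 4 mod 7 = 4, so Monday + 4 = Friday.
3808 mod 7 = 0, so 3808 days after a Friday is Friday + 0 = Friday.

Friday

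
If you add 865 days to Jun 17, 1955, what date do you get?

October 29, 1957

+366 (one year; includes Feb 29, 1956) → Jun 17, 1956 (499 left).
+365 (one year) → Jun 17, 1957 (134 left).
Jun has 30 days: +14 → Jul 1, 1957 (120 left).
Jul has 31 days: +31 → Aug 1, 1957 (89 left).
Aug has 31 days: +31 → Sep 1, 1957 (58 left).
Sep has 30 days: +30 → Oct 1, 1957 (28 left).
+28 → Oct 29, 1957.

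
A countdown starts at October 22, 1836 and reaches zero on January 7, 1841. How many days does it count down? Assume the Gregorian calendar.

Oct 22, 1836 → Oct 22, 1837: 365 days.
Oct 22, 1837 → Oct 22, 1838: 365 days.
Oct 22, 1838 → Oct 22, 1839: 365 days.
Oct 22, 1839 → Oct 22, 1840: 366 days (Feb 29, 1840 is in that span).
Oct 22, 1840 → Nov 22, 1840: 31 days (October has 31).
Nov 22, 1840 → Dec 22, 1840: 30 days (November has 30).
Dec 22, 1840 → Jan 7, 1841: 16 days.
Total: 1538 days.

1538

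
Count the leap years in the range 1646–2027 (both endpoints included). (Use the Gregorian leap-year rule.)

92

Multiples of 4 in [1646,2027]: 95.
Of those, multiples of 100: 4 (not leap unless ÷400).
Multiples of 400: 1.
Leap years = 95 − 4 + 1 = 92.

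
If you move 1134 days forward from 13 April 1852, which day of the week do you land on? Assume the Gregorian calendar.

Apr 13, 1852 is a Tuesday.
1134 mod 7 = 0, so 1134 days after a Tuesday is Tuesday + 0 = Tuesday.

Tuesday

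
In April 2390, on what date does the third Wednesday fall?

April 18, 2390

April 1, 2390 is a Sunday.
The first Wednesday is therefore April 4 (3 days later).
The third Wednesday is 4 + 2×7 = April 18.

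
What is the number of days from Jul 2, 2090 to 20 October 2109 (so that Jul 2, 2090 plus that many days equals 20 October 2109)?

7049

Jul 2, 2090 → Jul 2, 2091: 365 days.
Jul 2, 2091 → Jul 2, 2092: 366 days (Feb 29, 2092 is in that span).
Jul 2, 2092 → Jul 2, 2093: 365 days.
Jul 2, 2093 → Jul 2, 2094: 365 days.
Jul 2, 2094 → Jul 2, 2095: 365 days.
Jul 2, 2095 → Jul 2, 2096: 366 days (Feb 29, 2096 is in that span).
Jul 2, 2096 → Jul 2, 2097: 365 days.
Jul 2, 2097 → Jul 2, 2098: 365 days.
Jul 2, 2098 → Jul 2, 2099: 365 days.
Jul 2, 2099 → Jul 2, 2100: 365 days.
Jul 2, 2100 → Jul 2, 2101: 365 days.
Jul 2, 2101 → Jul 2, 2102: 365 days.
Jul 2, 2102 → Jul 2, 2103: 365 days.
Jul 2, 2103 → Jul 2, 2104: 366 days (Feb 29, 2104 is in that span).
Jul 2, 2104 → Jul 2, 2105: 365 days.
Jul 2, 2105 → Jul 2, 2106: 365 days.
Jul 2, 2106 → Jul 2, 2107: 365 days.
Jul 2, 2107 → Jul 2, 2108: 366 days (Feb 29, 2108 is in that span).
Jul 2, 2108 → Jul 2, 2109: 365 days.
Jul 2, 2109 → Aug 2, 2109: 31 days (July has 31).
Aug 2, 2109 → Sep 2, 2109: 31 days (August has 31).
Sep 2, 2109 → Oct 2, 2109: 30 days (September has 30).
Oct 2, 2109 → Oct 20, 2109: 18 days.
Total: 7049 days.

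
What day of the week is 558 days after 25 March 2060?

Mar 25, 2060 is a Thursday.
558 mod 7 = 5, so 558 days after a Thursday is Thursday + 5 = Tuesday.

Tuesday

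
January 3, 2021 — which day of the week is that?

Doomsday rule: the anchor day for the 2000s is Tuesday. For year 21: 21÷12 = 1 r 9, and 9÷4 = 2, so 1+9+2 = 12.
Tuesday + 12 ≡ Sunday — that's 2021's doomsday.
In January the doomsday date is Jan 3 (2021 is not a leap year).
Jan 3 is the doomsday itself: Sunday.

Sunday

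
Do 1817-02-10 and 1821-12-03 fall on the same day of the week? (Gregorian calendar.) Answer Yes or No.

From Feb 10, 1817 to Dec 3, 1821 is 1757 days.
1757 mod 7 = 0, so they are the same weekday.
(Feb 10, 1817 is a Monday; Dec 3, 1821 is a Monday.)

Yes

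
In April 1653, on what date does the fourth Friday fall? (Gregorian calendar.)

April 25, 1653

April 1, 1653 is a Tuesday.
The first Friday is therefore April 4 (3 days later).
The fourth Friday is 4 + 3×7 = April 25.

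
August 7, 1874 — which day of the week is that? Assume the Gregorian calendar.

Friday

Doomsday rule: the anchor day for the 1800s is Friday. For year 74: 74÷12 = 6 r 2, and 2÷4 = 0, so 6+2+0 = 8.
Friday + 8 ≡ Saturday — that's 1874's doomsday.
In August the doomsday date is Aug 8.
Aug 7 is 1 day before Aug 8; 1 mod 7 = 1, so Saturday − 1 = Friday.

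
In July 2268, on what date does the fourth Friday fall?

July 1, 2268 is a Wednesday.
The first Friday is therefore July 3 (2 days later).
The fourth Friday is 3 + 3×7 = July 24.

July 24, 2268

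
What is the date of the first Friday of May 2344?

May 1, 2344 is a Monday.
The first Friday is therefore May 5 (4 days later).

May 5, 2344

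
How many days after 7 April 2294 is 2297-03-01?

Apr 7, 2294 → Apr 7, 2295: 365 days.
Apr 7, 2295 → Apr 7, 2296: 366 days (Feb 29, 2296 is in that span).
Apr 7, 2296 → May 7, 2296: 30 days (April has 30).
May 7, 2296 → Jun 7, 2296: 31 days (May has 31).
Jun 7, 2296 → Jul 7, 2296: 30 days (June has 30).
Jul 7, 2296 → Aug 7, 2296: 31 days (July has 31).
Aug 7, 2296 → Sep 7, 2296: 31 days (August has 31).
Sep 7, 2296 → Oct 7, 2296: 30 days (September has 30).
Oct 7, 2296 → Nov 7, 2296: 31 days (October has 31).
Nov 7, 2296 → Dec 7, 2296: 30 days (November has 30).
Dec 7, 2296 → Jan 7, 2297: 31 days (December has 31).
Jan 7, 2297 → Feb 7, 2297: 31 days (January has 31).
Feb 7, 2297 → Mar 1, 2297: 22 days.
Total: 1059 days.

1059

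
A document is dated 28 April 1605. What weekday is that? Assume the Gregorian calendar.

Thursday

Doomsday rule: the anchor day for the 1600s is Tuesday. For year 05: 5÷12 = 0 r 5, and 5÷4 = 1, so 0+5+1 = 6.
Tuesday + 6 ≡ Monday — that's 1605's doomsday.
In April the doomsday date is Apr 4.
Apr 28 is 24 days after Apr 4; 24 mod 7 = 3, so Monday + 3 = Thursday.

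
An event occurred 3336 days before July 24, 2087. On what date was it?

−365 (one year) → Jul 24, 2086 (2971 left).
−365 (one year) → Jul 24, 2085 (2606 left).
−365 (one year) → Jul 24, 2084 (2241 left).
−366 (one year; includes Feb 29, 2084) → Jul 24, 2083 (1875 left).
−365 (one year) → Jul 24, 2082 (1510 left).
−365 (one year) → Jul 24, 2081 (1145 left).
−365 (one year) → Jul 24, 2080 (780 left).
−366 (one year; includes Feb 29, 2080) → Jul 24, 2079 (414 left).
−365 (one year) → Jul 24, 2078 (49 left).
−24 → Jun 30, 2078 (end of Jun, 30 days; 25 left).
−25 → Jun 5, 2078.

June 5, 2078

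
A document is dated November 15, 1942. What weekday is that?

Sunday

Doomsday rule: the anchor day for the 1900s is Wednesday. For year 42: 42÷12 = 3 r 6, and 6÷4 = 1, so 3+6+1 = 10.
Wednesday + 10 ≡ Saturday — that's 1942's doomsday.
In November the doomsday date is Nov 7.
Nov 15 is 8 days after Nov 7; 8 mod 7 = 1, so Saturday + 1 = Sunday.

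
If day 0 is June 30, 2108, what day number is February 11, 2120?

4243

Jun 30, 2108 → Jun 30, 2109: 365 days.
Jun 30, 2109 → Jun 30, 2110: 365 days.
Jun 30, 2110 → Jun 30, 2111: 365 days.
Jun 30, 2111 → Jun 30, 2112: 366 days (Feb 29, 2112 is in that span).
Jun 30, 2112 → Jun 30, 2113: 365 days.
Jun 30, 2113 → Jun 30, 2114: 365 days.
Jun 30, 2114 → Jun 30, 2115: 365 days.
Jun 30, 2115 → Jun 30, 2116: 366 days (Feb 29, 2116 is in that span).
Jun 30, 2116 → Jun 30, 2117: 365 days.
Jun 30, 2117 → Jun 30, 2118: 365 days.
Jun 30, 2118 → Jun 30, 2119: 365 days.
Jun 30, 2119 → Jul 30, 2119: 30 days (June has 30).
Jul 30, 2119 → Aug 30, 2119: 31 days (July has 31).
Aug 30, 2119 → Sep 30, 2119: 31 days (August has 31).
Sep 30, 2119 → Oct 30, 2119: 30 days (September has 30).
Oct 30, 2119 → Nov 30, 2119: 31 days (October has 31).
Nov 30, 2119 → Dec 30, 2119: 30 days (November has 30).
Dec 30, 2119 → Jan 30, 2120: 31 days (December has 31).
Jan 30, 2120 → Feb 11, 2120: 12 days.
Total: 4243 days.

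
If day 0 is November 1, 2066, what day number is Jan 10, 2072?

1896

Nov 1, 2066 → Nov 1, 2067: 365 days.
Nov 1, 2067 → Nov 1, 2068: 366 days (Feb 29, 2068 is in that span).
Nov 1, 2068 → Nov 1, 2069: 365 days.
Nov 1, 2069 → Nov 1, 2070: 365 days.
Nov 1, 2070 → Nov 1, 2071: 365 days.
Nov 1, 2071 → Dec 1, 2071: 30 days (November has 30).
Dec 1, 2071 → Jan 1, 2072: 31 days (December has 31).
Jan 1, 2072 → Jan 10, 2072: 9 days.
Total: 1896 days.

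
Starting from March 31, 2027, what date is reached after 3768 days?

July 24, 2037

+366 (one year; includes Feb 29, 2028) → Mar 31, 2028 (3402 left).
+365 (one year) → Mar 31, 2029 (3037 left).
+365 (one year) → Mar 31, 2030 (2672 left).
+365 (one year) → Mar 31, 2031 (2307 left).
+366 (one year; includes Feb 29, 2032) → Mar 31, 2032 (1941 left).
+365 (one year) → Mar 31, 2033 (1576 left).
+365 (one year) → Mar 31, 2034 (1211 left).
+365 (one year) → Mar 31, 2035 (846 left).
+366 (one year; includes Feb 29, 2036) → Mar 31, 2036 (480 left).
+365 (one year) → Mar 31, 2037 (115 left).
Mar has 31 days: +1 → Apr 1, 2037 (114 left).
Apr has 30 days: +30 → May 1, 2037 (84 left).
May has 31 days: +31 → Jun 1, 2037 (53 left).
Jun has 30 days: +30 → Jul 1, 2037 (23 left).
+23 → Jul 24, 2037.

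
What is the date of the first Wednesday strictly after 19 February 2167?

Feb 19, 2167 is a Thursday.
From Thursday to the next Wednesday is 6 days.
Feb 19, 2167 + 6 = Feb 25, 2167.

February 25, 2167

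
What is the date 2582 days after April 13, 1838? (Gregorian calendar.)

May 8, 1845

+365 (one year) → Apr 13, 1839 (2217 left).
+366 (one year; includes Feb 29, 1840) → Apr 13, 1840 (1851 left).
+365 (one year) → Apr 13, 1841 (1486 left).
+365 (one year) → Apr 13, 1842 (1121 left).
+365 (one year) → Apr 13, 1843 (756 left).
+366 (one year; includes Feb 29, 1844) → Apr 13, 1844 (390 left).
Apr has 30 days: +18 → May 1, 1844 (372 left).
May has 31 days: +31 → Jun 1, 1844 (341 left).
Jun has 30 days: +30 → Jul 1, 1844 (311 left).
Jul has 31 days: +31 → Aug 1, 1844 (280 left).
Aug has 31 days: +31 → Sep 1, 1844 (249 left).
Sep has 30 days: +30 → Oct 1, 1844 (219 left).
Oct has 31 days: +31 → Nov 1, 1844 (188 left).
Nov has 30 days: +30 → Dec 1, 1844 (158 left).
Dec has 31 days: +31 → Jan 1, 1845 (127 left).
Jan has 31 days: +31 → Feb 1, 1845 (96 left).
Feb has 28 days: +28 → Mar 1, 1845 (68 left).
Mar has 31 days: +31 → Apr 1, 1845 (37 left).
Apr has 30 days: +30 → May 1, 1845 (7 left).
+7 → May 8, 1845.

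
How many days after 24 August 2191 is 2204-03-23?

4594

Aug 24, 2191 → Aug 24, 2192: 366 days (Feb 29, 2192 is in that span).
Aug 24, 2192 → Aug 24, 2193: 365 days.
Aug 24, 2193 → Aug 24, 2194: 365 days.
Aug 24, 2194 → Aug 24, 2195: 365 days.
Aug 24, 2195 → Aug 24, 2196: 366 days (Feb 29, 2196 is in that span).
Aug 24, 2196 → Aug 24, 2197: 365 days.
Aug 24, 2197 → Aug 24, 2198: 365 days.
Aug 24, 2198 → Aug 24, 2199: 365 days.
Aug 24, 2199 → Aug 24, 2200: 365 days.
Aug 24, 2200 → Aug 24, 2201: 365 days.
Aug 24, 2201 → Aug 24, 2202: 365 days.
Aug 24, 2202 → Aug 24, 2203: 365 days.
Aug 24, 2203 → Sep 24, 2203: 31 days (August has 31).
Sep 24, 2203 → Oct 24, 2203: 30 days (September has 30).
Oct 24, 2203 → Nov 24, 2203: 31 days (October has 31).
Nov 24, 2203 → Dec 24, 2203: 30 days (November has 30).
Dec 24, 2203 → Jan 24, 2204: 31 days (December has 31).
Jan 24, 2204 → Feb 24, 2204: 31 days (January has 31).
Feb 24, 2204 → Mar 23, 2204: 28 days.
Total: 4594 days.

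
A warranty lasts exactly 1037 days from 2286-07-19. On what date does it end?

May 21, 2289

+365 (one year) → Jul 19, 2287 (672 left).
+366 (one year; includes Feb 29, 2288) → Jul 19, 2288 (306 left).
Jul has 31 days: +13 → Aug 1, 2288 (293 left).
Aug has 31 days: +31 → Sep 1, 2288 (262 left).
Sep has 30 days: +30 → Oct 1, 2288 (232 left).
Oct has 31 days: +31 → Nov 1, 2288 (201 left).
Nov has 30 days: +30 → Dec 1, 2288 (171 left).
Dec has 31 days: +31 → Jan 1, 2289 (140 left).
Jan has 31 days: +31 → Feb 1, 2289 (109 left).
Feb has 28 days: +28 → Mar 1, 2289 (81 left).
Mar has 31 days: +31 → Apr 1, 2289 (50 left).
Apr has 30 days: +30 → May 1, 2289 (20 left).
+20 → May 21, 2289.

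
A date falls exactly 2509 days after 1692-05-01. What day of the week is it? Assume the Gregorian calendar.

May 1, 1692 is a Thursday.
2509 mod 7 = 3, so 2509 days after a Thursday is Thursday + 3 = Sunday.

Sunday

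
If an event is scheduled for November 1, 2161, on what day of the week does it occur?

Doomsday rule: the anchor day for the 2100s is Sunday. For year 61: 61÷12 = 5 r 1, and 1÷4 = 0, so 5+1+0 = 6.
Sunday + 6 ≡ Saturday — that's 2161's doomsday.
In November the doomsday date is Nov 7.
Nov 1 is 6 days before Nov 7; 6 mod 7 = 6, so Saturday − 6 = Sunday.

Sunday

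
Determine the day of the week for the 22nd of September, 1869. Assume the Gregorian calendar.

Wednesday

Doomsday rule: the anchor day for the 1800s is Friday. For year 69: 69÷12 = 5 r 9, and 9÷4 = 2, so 5+9+2 = 16.
Friday + 16 ≡ Sunday — that's 1869's doomsday.
In September the doomsday date is Sep 5.
Sep 22 is 17 days after Sep 5; 17 mod 7 = 3, so Sunday + 3 = Wednesday.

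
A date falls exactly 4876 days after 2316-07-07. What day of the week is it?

Tuesday

First find the weekday of Jul 7, 2316. Doomsday rule: the anchor day for the 2300s is Wednesday. For year 16: 16÷12 = 1 r 4, and 4÷4 = 1, so 1+4+1 = 6.
Wednesday + 6 ≡ Tuesday — that's 2316's doomsday.
In July the doomsday date is Jul 11.
Jul 7 is 4 days before Jul 11; 4 mod 7 = 4, so Tuesday − 4 = Friday.
4876 mod 7 = 4, so 4876 days after a Friday is Friday + 4 = Tuesday.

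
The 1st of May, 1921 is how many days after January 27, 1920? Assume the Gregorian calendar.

460

Jan 27, 1920 → Jan 27, 1921: 366 days (Feb 29, 1920 is in that span).
Jan 27, 1921 → Feb 27, 1921: 31 days (January has 31).
Feb 27, 1921 → Mar 27, 1921: 28 days (February has 28).
Mar 27, 1921 → Apr 27, 1921: 31 days (March has 31).
Apr 27, 1921 → May 1, 1921: 4 days.
Total: 460 days.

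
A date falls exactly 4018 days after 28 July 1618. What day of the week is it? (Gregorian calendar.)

Saturday

Jul 28, 1618 is a Saturday.
4018 mod 7 = 0, so 4018 days after a Saturday is Saturday + 0 = Saturday.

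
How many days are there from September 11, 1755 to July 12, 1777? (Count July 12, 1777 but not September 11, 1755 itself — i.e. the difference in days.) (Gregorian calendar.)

7975

Sep 11, 1755 → Sep 11, 1756: 366 days (Feb 29, 1756 is in that span).
Sep 11, 1756 → Sep 11, 1757: 365 days.
Sep 11, 1757 → Sep 11, 1758: 365 days.
Sep 11, 1758 → Sep 11, 1759: 365 days.
Sep 11, 1759 → Sep 11, 1760: 366 days (Feb 29, 1760 is in that span).
Sep 11, 1760 → Sep 11, 1761: 365 days.
Sep 11, 1761 → Sep 11, 1762: 365 days.
Sep 11, 1762 → Sep 11, 1763: 365 days.
Sep 11, 1763 → Sep 11, 1764: 366 days (Feb 29, 1764 is in that span).
Sep 11, 1764 → Sep 11, 1765: 365 days.
Sep 11, 1765 → Sep 11, 1766: 365 days.
Sep 11, 1766 → Sep 11, 1767: 365 days.
Sep 11, 1767 → Sep 11, 1768: 366 days (Feb 29, 1768 is in that span).
Sep 11, 1768 → Sep 11, 1769: 365 days.
Sep 11, 1769 → Sep 11, 1770: 365 days.
Sep 11, 1770 → Sep 11, 1771: 365 days.
Sep 11, 1771 → Sep 11, 1772: 366 days (Feb 29, 1772 is in that span).
Sep 11, 1772 → Sep 11, 1773: 365 days.
Sep 11, 1773 → Sep 11, 1774: 365 days.
Sep 11, 1774 → Sep 11, 1775: 365 days.
Sep 11, 1775 → Sep 11, 1776: 366 days (Feb 29, 1776 is in that span).
Sep 11, 1776 → Oct 11, 1776: 30 days (September has 30).
Oct 11, 1776 → Nov 11, 1776: 31 days (October has 31).
Nov 11, 1776 → Dec 11, 1776: 30 days (November has 30).
Dec 11, 1776 → Jan 11, 1777: 31 days (December has 31).
Jan 11, 1777 → Feb 11, 1777: 31 days (January has 31).
Feb 11, 1777 → Mar 11, 1777: 28 days (February has 28).
Mar 11, 1777 → Apr 11, 1777: 31 days (March has 31).
Apr 11, 1777 → May 11, 1777: 30 days (April has 30).
May 11, 1777 → Jun 11, 1777: 31 days (May has 31).
Jun 11, 1777 → Jul 11, 1777: 30 days (June has 30).
Jul 11, 1777 → Jul 12, 1777: 1 days.
Total: 7975 days.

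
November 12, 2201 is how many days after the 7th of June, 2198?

1253

Jun 7, 2198 → Jun 7, 2199: 365 days.
Jun 7, 2199 → Jun 7, 2200: 365 days.
Jun 7, 2200 → Jun 7, 2201: 365 days.
Jun 7, 2201 → Jul 7, 2201: 30 days (June has 30).
Jul 7, 2201 → Aug 7, 2201: 31 days (July has 31).
Aug 7, 2201 → Sep 7, 2201: 31 days (August has 31).
Sep 7, 2201 → Oct 7, 2201: 30 days (September has 30).
Oct 7, 2201 → Nov 7, 2201: 31 days (October has 31).
Nov 7, 2201 → Nov 12, 2201: 5 days.
Total: 1253 days.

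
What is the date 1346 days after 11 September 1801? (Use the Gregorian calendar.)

May 19, 1805

+365 (one year) → Sep 11, 1802 (981 left).
+365 (one year) → Sep 11, 1803 (616 left).
+366 (one year; includes Feb 29, 1804) → Sep 11, 1804 (250 left).
Sep has 30 days: +20 → Oct 1, 1804 (230 left).
Oct has 31 days: +31 → Nov 1, 1804 (199 left).
Nov has 30 days: +30 → Dec 1, 1804 (169 left).
Dec has 31 days: +31 → Jan 1, 1805 (138 left).
Jan has 31 days: +31 → Feb 1, 1805 (107 left).
Feb has 28 days: +28 → Mar 1, 1805 (79 left).
Mar has 31 days: +31 → Apr 1, 1805 (48 left).
Apr has 30 days: +30 → May 1, 1805 (18 left).
+18 → May 19, 1805.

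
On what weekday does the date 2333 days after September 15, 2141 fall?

First find the weekday of Sep 15, 2141. Doomsday rule: the anchor day for the 2100s is Sunday. For year 41: 41÷12 = 3 r 5, and 5÷4 = 1, so 3+5+1 = 9.
Sunday + 9 ≡ Tuesday — that's 2141's doomsday.
In September the doomsday date is Sep 5.
Sep 15 is 10 days after Sep 5; 10 mod 7 = 3, so Tuesday + 3 = Friday.
2333 mod 7 = 2, so 2333 days after a Friday is Friday + 2 = Sunday.

Sunday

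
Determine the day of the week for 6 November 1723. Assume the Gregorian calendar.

Doomsday rule: the anchor day for the 1700s is Sunday. For year 23: 23÷12 = 1 r 11, and 11÷4 = 2, so 1+11+2 = 14.
Sunday + 14 ≡ Sunday — that's 1723's doomsday.
In November the doomsday date is Nov 7.
Nov 6 is 1 day before Nov 7; 1 mod 7 = 1, so Sunday − 1 = Saturday.

Saturday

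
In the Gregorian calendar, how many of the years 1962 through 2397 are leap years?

Multiples of 4 in [1962,2397]: 109.
Of those, multiples of 100: 4 (not leap unless ÷400).
Multiples of 400: 1.
Leap years = 109 − 4 + 1 = 106.

106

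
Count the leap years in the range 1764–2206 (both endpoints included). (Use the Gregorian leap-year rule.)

Multiples of 4 in [1764,2206]: 111.
Of those, multiples of 100: 5 (not leap unless ÷400).
Multiples of 400: 1.
Leap years = 111 − 5 + 1 = 107.

107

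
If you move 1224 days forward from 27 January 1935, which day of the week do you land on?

First find the weekday of Jan 27, 1935. Doomsday rule: the anchor day for the 1900s is Wednesday. For year 35: 35÷12 = 2 r 11, and 11÷4 = 2, so 2+11+2 = 15.
Wednesday + 15 ≡ Thursday — that's 1935's doomsday.
In January the doomsday date is Jan 3 (1935 is not a leap year).
Jan 27 is 24 days after Jan 3; 24 mod 7 = 3, so Thursday + 3 = Sunday.
1224 mod 7 = 6, so 1224 days after a Sunday is Sunday + 6 = Saturday.

Saturday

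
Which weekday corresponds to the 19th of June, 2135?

Sunday

Doomsday rule: the anchor day for the 2100s is Sunday. For year 35: 35÷12 = 2 r 11, and 11÷4 = 2, so 2+11+2 = 15.
Sunday + 15 ≡ Monday — that's 2135's doomsday.
In June the doomsday date is Jun 6.
Jun 19 is 13 days after Jun 6; 13 mod 7 = 6, so Monday + 6 = Sunday.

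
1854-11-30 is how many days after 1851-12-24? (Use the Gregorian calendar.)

1072

Dec 24, 1851 → Dec 24, 1852: 366 days (Feb 29, 1852 is in that span).
Dec 24, 1852 → Dec 24, 1853: 365 days.
Dec 24, 1853 → Jan 24, 1854: 31 days (December has 31).
Jan 24, 1854 → Feb 24, 1854: 31 days (January has 31).
Feb 24, 1854 → Mar 24, 1854: 28 days (February has 28).
Mar 24, 1854 → Apr 24, 1854: 31 days (March has 31).
Apr 24, 1854 → May 24, 1854: 30 days (April has 30).
May 24, 1854 → Jun 24, 1854: 31 days (May has 31).
Jun 24, 1854 → Jul 24, 1854: 30 days (June has 30).
Jul 24, 1854 → Aug 24, 1854: 31 days (July has 31).
Aug 24, 1854 → Sep 24, 1854: 31 days (August has 31).
Sep 24, 1854 → Oct 24, 1854: 30 days (September has 30).
Oct 24, 1854 → Nov 24, 1854: 31 days (October has 31).
Nov 24, 1854 → Nov 30, 1854: 6 days.
Total: 1072 days.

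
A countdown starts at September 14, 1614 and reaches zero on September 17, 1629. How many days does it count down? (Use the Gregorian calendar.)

Sep 14, 1614 → Sep 14, 1615: 365 days.
Sep 14, 1615 → Sep 14, 1616: 366 days (Feb 29, 1616 is in that span).
Sep 14, 1616 → Sep 14, 1617: 365 days.
Sep 14, 1617 → Sep 14, 1618: 365 days.
Sep 14, 1618 → Sep 14, 1619: 365 days.
Sep 14, 1619 → Sep 14, 1620: 366 days (Feb 29, 1620 is in that span).
Sep 14, 1620 → Sep 14, 1621: 365 days.
Sep 14, 1621 → Sep 14, 1622: 365 days.
Sep 14, 1622 → Sep 14, 1623: 365 days.
Sep 14, 1623 → Sep 14, 1624: 366 days (Feb 29, 1624 is in that span).
Sep 14, 1624 → Sep 14, 1625: 365 days.
Sep 14, 1625 → Sep 14, 1626: 365 days.
Sep 14, 1626 → Sep 14, 1627: 365 days.
Sep 14, 1627 → Sep 14, 1628: 366 days (Feb 29, 1628 is in that span).
Sep 14, 1628 → Oct 14, 1628: 30 days (September has 30).
Oct 14, 1628 → Nov 14, 1628: 31 days (October has 31).
Nov 14, 1628 → Dec 14, 1628: 30 days (November has 30).
Dec 14, 1628 → Jan 14, 1629: 31 days (December has 31).
Jan 14, 1629 → Feb 14, 1629: 31 days (January has 31).
Feb 14, 1629 → Mar 14, 1629: 28 days (February has 28).
Mar 14, 1629 → Apr 14, 1629: 31 days (March has 31).
Apr 14, 1629 → May 14, 1629: 30 days (April has 30).
May 14, 1629 → Jun 14, 1629: 31 days (May has 31).
Jun 14, 1629 → Jul 14, 1629: 30 days (June has 30).
Jul 14, 1629 → Aug 14, 1629: 31 days (July has 31).
Aug 14, 1629 → Sep 14, 1629: 31 days (August has 31).
Sep 14, 1629 → Sep 17, 1629: 3 days.
Total: 5482 days.

5482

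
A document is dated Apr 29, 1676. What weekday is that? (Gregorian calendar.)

Wednesday

Doomsday rule: the anchor day for the 1600s is Tuesday. For year 76: 76÷12 = 6 r 4, and 4÷4 = 1, so 6+4+1 = 11.
Tuesday + 11 ≡ Saturday — that's 1676's doomsday.
In April the doomsday date is Apr 4.
Apr 29 is 25 days after Apr 4; 25 mod 7 = 4, so Saturday + 4 = Wednesday.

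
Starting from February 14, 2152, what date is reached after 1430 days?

+366 (one year; includes Feb 29, 2152) → Feb 14, 2153 (1064 left).
+365 (one year) → Feb 14, 2154 (699 left).
+365 (one year) → Feb 14, 2155 (334 left).
Feb has 28 days: +15 → Mar 1, 2155 (319 left).
Mar has 31 days: +31 → Apr 1, 2155 (288 left).
Apr has 30 days: +30 → May 1, 2155 (258 left).
May has 31 days: +31 → Jun 1, 2155 (227 left).
Jun has 30 days: +30 → Jul 1, 2155 (197 left).
Jul has 31 days: +31 → Aug 1, 2155 (166 left).
Aug has 31 days: +31 → Sep 1, 2155 (135 left).
Sep has 30 days: +30 → Oct 1, 2155 (105 left).
Oct has 31 days: +31 → Nov 1, 2155 (74 left).
Nov has 30 days: +30 → Dec 1, 2155 (44 left).
Dec has 31 days: +31 → Jan 1, 2156 (13 left).
+13 → Jan 14, 2156.

January 14, 2156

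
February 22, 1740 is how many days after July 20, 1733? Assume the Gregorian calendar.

2408

Jul 20, 1733 → Jul 20, 1734: 365 days.
Jul 20, 1734 → Jul 20, 1735: 365 days.
Jul 20, 1735 → Jul 20, 1736: 366 days (Feb 29, 1736 is in that span).
Jul 20, 1736 → Jul 20, 1737: 365 days.
Jul 20, 1737 → Jul 20, 1738: 365 days.
Jul 20, 1738 → Jul 20, 1739: 365 days.
Jul 20, 1739 → Aug 20, 1739: 31 days (July has 31).
Aug 20, 1739 → Sep 20, 1739: 31 days (August has 31).
Sep 20, 1739 → Oct 20, 1739: 30 days (September has 30).
Oct 20, 1739 → Nov 20, 1739: 31 days (October has 31).
Nov 20, 1739 → Dec 20, 1739: 30 days (November has 30).
Dec 20, 1739 → Jan 20, 1740: 31 days (December has 31).
Jan 20, 1740 → Feb 20, 1740: 31 days (January has 31).
Feb 20, 1740 → Feb 22, 1740: 2 days.
Total: 2408 days.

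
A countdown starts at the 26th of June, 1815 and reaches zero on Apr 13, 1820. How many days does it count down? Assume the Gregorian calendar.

Jun 26, 1815 → Jun 26, 1816: 366 days (Feb 29, 1816 is in that span).
Jun 26, 1816 → Jun 26, 1817: 365 days.
Jun 26, 1817 → Jun 26, 1818: 365 days.
Jun 26, 1818 → Jun 26, 1819: 365 days.
Jun 26, 1819 → Jul 26, 1819: 30 days (June has 30).
Jul 26, 1819 → Aug 26, 1819: 31 days (July has 31).
Aug 26, 1819 → Sep 26, 1819: 31 days (August has 31).
Sep 26, 1819 → Oct 26, 1819: 30 days (September has 30).
Oct 26, 1819 → Nov 26, 1819: 31 days (October has 31).
Nov 26, 1819 → Dec 26, 1819: 30 days (November has 30).
Dec 26, 1819 → Jan 26, 1820: 31 days (December has 31).
Jan 26, 1820 → Feb 26, 1820: 31 days (January has 31).
Feb 26, 1820 → Mar 26, 1820: 29 days (February has 29).
Mar 26, 1820 → Apr 13, 1820: 18 days.
Total: 1753 days.

1753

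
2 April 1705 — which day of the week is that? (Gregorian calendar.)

Thursday

Doomsday rule: the anchor day for the 1700s is Sunday. For year 05: 5÷12 = 0 r 5, and 5÷4 = 1, so 0+5+1 = 6.
Sunday + 6 ≡ Saturday — that's 1705's doomsday.
In April the doomsday date is Apr 4.
Apr 2 is 2 days before Apr 4; 2 mod 7 = 2, so Saturday − 2 = Thursday.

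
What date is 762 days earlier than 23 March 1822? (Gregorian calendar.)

−365 (one year) → Mar 23, 1821 (397 left).
−23 → Feb 28, 1821 (end of Feb, 28 days; 374 left).
−28 → Jan 31, 1821 (end of Jan, 31 days; 346 left).
−31 → Dec 31, 1820 (end of Dec, 31 days; 315 left).
−31 → Nov 30, 1820 (end of Nov, 30 days; 284 left).
−30 → Oct 31, 1820 (end of Oct, 31 days; 254 left).
−31 → Sep 30, 1820 (end of Sep, 30 days; 223 left).
−30 → Aug 31, 1820 (end of Aug, 31 days; 193 left).
−31 → Jul 31, 1820 (end of Jul, 31 days; 162 left).
−31 → Jun 30, 1820 (end of Jun, 30 days; 131 left).
−30 → May 31, 1820 (end of May, 31 days; 101 left).
−31 → Apr 30, 1820 (end of Apr, 30 days; 70 left).
−30 → Mar 31, 1820 (end of Mar, 31 days; 40 left).
−31 → Feb 29, 1820 (end of Feb, 29 days; 9 left).
−9 → Feb 20, 1820.

February 20, 1820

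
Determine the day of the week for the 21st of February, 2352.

Doomsday rule: the anchor day for the 2300s is Wednesday. For year 52: 52÷12 = 4 r 4, and 4÷4 = 1, so 4+4+1 = 9.
Wednesday + 9 ≡ Friday — that's 2352's doomsday.
In February the doomsday date is Feb 29 (2352 is a leap year (divisible by 4)).
Feb 21 is 8 days before Feb 29; 8 mod 7 = 1, so Friday − 1 = Thursday.

Thursday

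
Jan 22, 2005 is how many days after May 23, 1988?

May 23, 1988 → May 23, 1989: 365 days.
May 23, 1989 → May 23, 1990: 365 days.
May 23, 1990 → May 23, 1991: 365 days.
May 23, 1991 → May 23, 1992: 366 days (Feb 29, 1992 is in that span).
May 23, 1992 → May 23, 1993: 365 days.
May 23, 1993 → May 23, 1994: 365 days.
May 23, 1994 → May 23, 1995: 365 days.
May 23, 1995 → May 23, 1996: 366 days (Feb 29, 1996 is in that span).
May 23, 1996 → May 23, 1997: 365 days.
May 23, 1997 → May 23, 1998: 365 days.
May 23, 1998 → May 23, 1999: 365 days.
May 23, 1999 → May 23, 2000: 366 days (Feb 29, 2000 is in that span).
May 23, 2000 → May 23, 2001: 365 days.
May 23, 2001 → May 23, 2002: 365 days.
May 23, 2002 → May 23, 2003: 365 days.
May 23, 2003 → May 23, 2004: 366 days (Feb 29, 2004 is in that span).
May 23, 2004 → Jun 23, 2004: 31 days (May has 31).
Jun 23, 2004 → Jul 23, 2004: 30 days (June has 30).
Jul 23, 2004 → Aug 23, 2004: 31 days (July has 31).
Aug 23, 2004 → Sep 23, 2004: 31 days (August has 31).
Sep 23, 2004 → Oct 23, 2004: 30 days (September has 30).
Oct 23, 2004 → Nov 23, 2004: 31 days (October has 31).
Nov 23, 2004 → Dec 23, 2004: 30 days (November has 30).
Dec 23, 2004 → Jan 22, 2005: 30 days.
Total: 6088 days.

6088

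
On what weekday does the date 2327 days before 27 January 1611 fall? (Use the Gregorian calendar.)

First find the weekday of Jan 27, 1611. Doomsday rule: the anchor day for the 1600s is Tuesday. For year 11: 11÷12 = 0 r 11, and 11÷4 = 2, so 0+11+2 = 13.
Tuesday + 13 ≡ Monday — that's 1611's doomsday.
In January the doomsday date is Jan 3 (1611 is not a leap year).
Jan 27 is 24 days after Jan 3; 24 mod 7 = 3, so Monday + 3 = Thursday.
2327 mod 7 = 3, so 2327 days before a Thursday is Thursday − 3 = Monday.

Monday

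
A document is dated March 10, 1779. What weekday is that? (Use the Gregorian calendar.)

Doomsday rule: the anchor day for the 1700s is Sunday. For year 79: 79÷12 = 6 r 7, and 7÷4 = 1, so 6+7+1 = 14.
Sunday + 14 ≡ Sunday — that's 1779's doomsday.
In March the doomsday date is Mar 14.
Mar 10 is 4 days before Mar 14; 4 mod 7 = 4, so Sunday − 4 = Wednesday.

Wednesday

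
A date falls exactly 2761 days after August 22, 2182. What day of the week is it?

Sunday

First find the weekday of Aug 22, 2182. Doomsday rule: the anchor day for the 2100s is Sunday. For year 82: 82÷12 = 6 r 10, and 10÷4 = 2, so 6+10+2 = 18.
Sunday + 18 ≡ Thursday — that's 2182's doomsday.
In August the doomsday date is Aug 8.
Aug 22 is 14 days after Aug 8; 14 mod 7 = 0, so Thursday + 0 = Thursday.
2761 mod 7 = 3, so 2761 days after a Thursday is Thursday + 3 = Sunday.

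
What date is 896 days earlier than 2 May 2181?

November 18, 2178

−365 (one year) → May 2, 2180 (531 left).
−366 (one year; includes Feb 29, 2180) → May 2, 2179 (165 left).
−2 → Apr 30, 2179 (end of Apr, 30 days; 163 left).
−30 → Mar 31, 2179 (end of Mar, 31 days; 133 left).
−31 → Feb 28, 2179 (end of Feb, 28 days; 102 left).
−28 → Jan 31, 2179 (end of Jan, 31 days; 74 left).
−31 → Dec 31, 2178 (end of Dec, 31 days; 43 left).
−31 → Nov 30, 2178 (end of Nov, 30 days; 12 left).
−12 → Nov 18, 2178.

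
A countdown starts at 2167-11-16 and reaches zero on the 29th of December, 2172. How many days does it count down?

1870

Nov 16, 2167 → Nov 16, 2168: 366 days (Feb 29, 2168 is in that span).
Nov 16, 2168 → Nov 16, 2169: 365 days.
Nov 16, 2169 → Nov 16, 2170: 365 days.
Nov 16, 2170 → Nov 16, 2171: 365 days.
Nov 16, 2171 → Nov 16, 2172: 366 days (Feb 29, 2172 is in that span).
Nov 16, 2172 → Dec 16, 2172: 30 days (November has 30).
Dec 16, 2172 → Dec 29, 2172: 13 days.
Total: 1870 days.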